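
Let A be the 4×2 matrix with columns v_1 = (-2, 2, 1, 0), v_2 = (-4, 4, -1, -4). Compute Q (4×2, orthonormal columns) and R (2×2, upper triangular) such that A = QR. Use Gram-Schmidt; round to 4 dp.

v_1 = (-2, 2, 1, 0); ‖v_1‖ = 3.0000, so q_1 = (-0.6667, 0.6667, 0.3333, 0.0000).
q_1·v_2 = (-0.6667)·(-4) + 0.6667·4 + 0.3333·(-1) + 0.0000·(-4) = 5.0000.
u_2 = v_2 − 5.0000·q_1 = (-0.6667, 0.6667, -2.6667, -4.0000).
‖u_2‖ = 4.8990, so q_2 = (-0.1361, 0.1361, -0.5443, -0.8165).

Q = [[-0.6667, -0.1361], [0.6667, 0.1361], [0.3333, -0.5443], [0.0000, -0.8165]], R = [[3.0000, 5.0000], [0.0000, 4.8990]]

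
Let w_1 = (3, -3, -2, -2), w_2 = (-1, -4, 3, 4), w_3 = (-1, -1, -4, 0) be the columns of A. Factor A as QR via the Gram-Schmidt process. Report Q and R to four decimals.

w_1 = (3, -3, -2, -2); ‖w_1‖ = 5.0990, so e_1 = (0.5883, -0.5883, -0.3922, -0.3922).
e_1·w_2 = 0.5883·(-1) + (-0.5883)·(-4) + (-0.3922)·3 + (-0.3922)·4 = -0.9806.
u_2 = w_2 + 0.9806·e_1 = (-0.4231, -4.5769, 2.6154, 3.6154).
‖u_2‖ = 6.4061, so e_2 = (-0.0660, -0.7145, 0.4083, 0.5644).
e_1·w_3 = 0.5883·(-1) + (-0.5883)·(-1) + (-0.3922)·(-4) + (-0.3922)·0 = 1.5689; e_2·w_3 = (-0.0660)·(-1) + (-0.7145)·(-1) + 0.4083·(-4) + 0.5644·0 = -0.8525.
u_3 = w_3 − 1.5689·e_1 + 0.8525·e_2 = (-1.9794, -0.6860, -3.0366, 1.0965).
‖u_3‖ = 3.8486, so e_3 = (-0.5143, -0.1783, -0.7890, 0.2849).

Q = [[0.5883, -0.0660, -0.5143], [-0.5883, -0.7145, -0.1783], [-0.3922, 0.4083, -0.7890], [-0.3922, 0.5644, 0.2849]], R = [[5.0990, -0.9806, 1.5689], [0.0000, 6.4061, -0.8525], [0.0000, 0.0000, 3.8486]]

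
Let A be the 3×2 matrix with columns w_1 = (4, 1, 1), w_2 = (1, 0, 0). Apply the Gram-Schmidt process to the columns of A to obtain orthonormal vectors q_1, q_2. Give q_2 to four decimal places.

q_2 = (0.3333, -0.6667, -0.6667)

w_1 = (4, 1, 1); ‖w_1‖ = 4.2426, so q_1 = (0.9428, 0.2357, 0.2357).
q_1·w_2 = 0.9428·1 + 0.2357·0 + 0.2357·0 = 0.9428.
u_2 = w_2 − 0.9428·q_1 = (0.1111, -0.2222, -0.2222).
‖u_2‖ = 0.3333, so q_2 = (0.3333, -0.6667, -0.6667).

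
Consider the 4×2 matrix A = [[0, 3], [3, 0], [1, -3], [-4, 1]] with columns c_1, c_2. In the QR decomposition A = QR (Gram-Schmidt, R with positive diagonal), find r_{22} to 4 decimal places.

q_1 = c_1/‖c_1‖ = (0, 3, 1, -4)/5.0990 = (0.0000, 0.5883, 0.1961, -0.7845).
r_{12} = q_1·c_2 = -1.3728.
u_2 = c_2 + 1.3728·q_1 = (3.0000, 0.8077, -2.7308, -0.0769).
r_{22} = ‖u_2‖ = 4.1371.

r_{22} = 4.1371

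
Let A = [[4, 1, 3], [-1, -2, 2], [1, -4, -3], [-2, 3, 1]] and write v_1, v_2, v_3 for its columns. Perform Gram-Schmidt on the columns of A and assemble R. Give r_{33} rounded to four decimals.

r_{33} = 3.7776

v_1 = (4, -1, 1, -2); ‖v_1‖ = 4.6904, so e_1 = (0.8528, -0.2132, 0.2132, -0.4264).
e_1·v_2 = 0.8528·1 + (-0.2132)·(-2) + 0.2132·(-4) + (-0.4264)·3 = -0.8528.
u_2 = v_2 + 0.8528·e_1 = (1.7273, -2.1818, -3.8182, 2.6364).
‖u_2‖ = 5.4104, so e_2 = (0.3192, -0.4033, -0.7057, 0.4873).
e_1·v_3 = 0.8528·3 + (-0.2132)·2 + 0.2132·(-3) + (-0.4264)·1 = 1.0660; e_2·v_3 = 0.3192·3 + (-0.4033)·2 + (-0.7057)·(-3) + 0.4873·1 = 2.7556.
u_3 = v_3 − 1.0660·e_1 − 2.7556·e_2 = (1.2112, 3.3385, -1.2826, 0.1118).
r_{33} = ‖u_3‖ = 3.7776.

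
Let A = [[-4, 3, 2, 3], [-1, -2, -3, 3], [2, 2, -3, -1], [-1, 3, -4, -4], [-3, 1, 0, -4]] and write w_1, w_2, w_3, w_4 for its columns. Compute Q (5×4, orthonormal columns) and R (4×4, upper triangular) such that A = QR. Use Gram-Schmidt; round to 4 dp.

Q = [[-0.7184, 0.3070, 0.2893, 0.5517], [-0.1796, -0.5049, -0.7232, 0.4174], [0.3592, 0.5867, -0.2554, 0.2301], [-0.1796, 0.5526, -0.5582, -0.2097], [-0.5388, -0.0341, -0.1288, -0.6515]], R = [[5.5678, -2.1553, -1.2572, -0.1796], [0.0000, 4.7281, -1.8421, -3.2544], [0.0000, 0.0000, 5.7468, 1.7017], [0.0000, 0.0000, 0.0000, 6.1222]]

w_1 = (-4, -1, 2, -1, -3); ‖w_1‖ = 5.5678, so e_1 = (-0.7184, -0.1796, 0.3592, -0.1796, -0.5388).
e_1·w_2 = (-0.7184)·3 + (-0.1796)·(-2) + 0.3592·2 + (-0.1796)·3 + (-0.5388)·1 = -2.1553.
u_2 = w_2 + 2.1553·e_1 = (1.4516, -2.3871, 2.7742, 2.6129, -0.1613).
‖u_2‖ = 4.7281, so e_2 = (0.3070, -0.5049, 0.5867, 0.5526, -0.0341).
e_1·w_3 = (-0.7184)·2 + (-0.1796)·(-3) + 0.3592·(-3) + (-0.1796)·(-4) + (-0.5388)·0 = -1.2572; e_2·w_3 = 0.3070·2 + (-0.5049)·(-3) + 0.5867·(-3) + 0.5526·(-4) + (-0.0341)·0 = -1.8421.
u_3 = w_3 + 1.2572·e_1 + 1.8421·e_2 = (1.6623, -4.1558, -1.4675, -3.2078, -0.7403).
‖u_3‖ = 5.7468, so e_3 = (0.2893, -0.7232, -0.2554, -0.5582, -0.1288).
e_1·w_4 = (-0.7184)·3 + (-0.1796)·3 + 0.3592·(-1) + (-0.1796)·(-4) + (-0.5388)·(-4) = -0.1796; e_2·w_4 = 0.3070·3 + (-0.5049)·3 + 0.5867·(-1) + 0.5526·(-4) + (-0.0341)·(-4) = -3.2544; e_3·w_4 = 0.2893·3 + (-0.7232)·3 + (-0.2554)·(-1) + (-0.5582)·(-4) + (-0.1288)·(-4) = 1.7017.
u_4 = w_4 + 0.1796·e_1 + 3.2544·e_2 − 1.7017·e_3 = (3.3779, 2.5552, 1.4086, -1.2839, -3.9886).
‖u_4‖ = 6.1222, so e_4 = (0.5517, 0.4174, 0.2301, -0.2097, -0.6515).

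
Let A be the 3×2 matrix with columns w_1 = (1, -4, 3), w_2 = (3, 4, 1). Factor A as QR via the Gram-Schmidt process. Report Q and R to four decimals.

w_1 = (1, -4, 3); ‖w_1‖ = 5.0990, so q_1 = (0.1961, -0.7845, 0.5883).
q_1·w_2 = 0.1961·3 + (-0.7845)·4 + 0.5883·1 = -1.9612.
u_2 = w_2 + 1.9612·q_1 = (3.3846, 2.4615, 2.1538).
‖u_2‖ = 4.7068, so q_2 = (0.7191, 0.5230, 0.4576).

Q = [[0.1961, 0.7191], [-0.7845, 0.5230], [0.5883, 0.4576]], R = [[5.0990, -1.9612], [0.0000, 4.7068]]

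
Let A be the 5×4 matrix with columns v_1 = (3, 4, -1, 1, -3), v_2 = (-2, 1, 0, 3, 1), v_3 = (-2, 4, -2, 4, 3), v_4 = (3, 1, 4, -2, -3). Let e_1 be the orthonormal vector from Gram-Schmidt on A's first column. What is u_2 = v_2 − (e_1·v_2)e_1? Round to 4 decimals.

v_1 = (3, 4, -1, 1, -3); ‖v_1‖ = 6.0000, so e_1 = (0.5000, 0.6667, -0.1667, 0.1667, -0.5000).
e_1·v_2 = 0.5000·(-2) + 0.6667·1 + (-0.1667)·0 + 0.1667·3 + (-0.5000)·1 = -0.3333.
u_2 = v_2 + 0.3333·e_1 = (-1.8333, 1.2222, -0.0556, 3.0556, 0.8333).

u_2 = (-1.8333, 1.2222, -0.0556, 3.0556, 0.8333)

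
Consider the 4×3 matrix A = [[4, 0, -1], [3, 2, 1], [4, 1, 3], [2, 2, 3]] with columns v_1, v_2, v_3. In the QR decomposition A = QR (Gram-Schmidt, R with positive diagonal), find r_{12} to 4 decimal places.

e_1 = v_1/‖v_1‖ = (4, 3, 4, 2)/6.7082 = (0.5963, 0.4472, 0.5963, 0.2981).
r_{12} = e_1·v_2 = 2.0870.

r_{12} = 2.0870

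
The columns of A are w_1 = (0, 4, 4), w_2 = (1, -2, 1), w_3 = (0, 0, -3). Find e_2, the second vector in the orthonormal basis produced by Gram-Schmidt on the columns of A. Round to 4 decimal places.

w_1 = (0, 4, 4); ‖w_1‖ = 5.6569, so e_1 = (0.0000, 0.7071, 0.7071).
e_1·w_2 = 0.0000·1 + 0.7071·(-2) + 0.7071·1 = -0.7071.
u_2 = w_2 + 0.7071·e_1 = (1.0000, -1.5000, 1.5000).
‖u_2‖ = 2.3452, so e_2 = (0.4264, -0.6396, 0.6396).

e_2 = (0.4264, -0.6396, 0.6396)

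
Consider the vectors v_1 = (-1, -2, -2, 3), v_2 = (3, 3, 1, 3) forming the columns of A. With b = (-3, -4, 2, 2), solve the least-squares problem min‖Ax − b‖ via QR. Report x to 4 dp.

x = (0.6760, -0.4160)

v_1 = (-1, -2, -2, 3); ‖v_1‖ = 4.2426, so q_1 = (-0.2357, -0.4714, -0.4714, 0.7071).
q_1·v_2 = (-0.2357)·3 + (-0.4714)·3 + (-0.4714)·1 + 0.7071·3 = -0.4714.
u_2 = v_2 + 0.4714·q_1 = (2.8889, 2.7778, 0.7778, 3.3333).
‖u_2‖ = 5.2705, so q_2 = (0.5481, 0.5270, 0.1476, 0.6325).
Qᵀb = (3.0641, -2.1925).
Back-substitute: x_2 = -2.1925/5.2705 = -0.4160.
x_1 = (3.0641 + 0.4714·(-0.4160))/4.2426 = 0.6760.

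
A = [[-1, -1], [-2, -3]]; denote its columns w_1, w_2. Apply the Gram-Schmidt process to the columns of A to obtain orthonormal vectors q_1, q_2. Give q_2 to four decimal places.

q_2 = (0.8944, -0.4472)

w_1 = (-1, -2); ‖w_1‖ = 2.2361, so q_1 = (-0.4472, -0.8944).
q_1·w_2 = (-0.4472)·(-1) + (-0.8944)·(-3) = 3.1305.
u_2 = w_2 − 3.1305·q_1 = (0.4000, -0.2000).
‖u_2‖ = 0.4472, so q_2 = (0.8944, -0.4472).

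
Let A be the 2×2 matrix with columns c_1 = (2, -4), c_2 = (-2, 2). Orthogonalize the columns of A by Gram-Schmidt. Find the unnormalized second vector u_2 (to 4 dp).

u_2 = (-0.8000, -0.4000)

c_1 = (2, -4); ‖c_1‖ = 4.4721, so q_1 = (0.4472, -0.8944).
q_1·c_2 = 0.4472·(-2) + (-0.8944)·2 = -2.6833.
u_2 = c_2 + 2.6833·q_1 = (-0.8000, -0.4000).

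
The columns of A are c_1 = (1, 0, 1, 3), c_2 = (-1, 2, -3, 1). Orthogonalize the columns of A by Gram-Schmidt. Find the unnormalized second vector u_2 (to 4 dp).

c_1 = (1, 0, 1, 3); ‖c_1‖ = 3.3166, so q_1 = (0.3015, 0.0000, 0.3015, 0.9045).
q_1·c_2 = 0.3015·(-1) + 0.0000·2 + 0.3015·(-3) + 0.9045·1 = -0.3015.
u_2 = c_2 + 0.3015·q_1 = (-0.9091, 2.0000, -2.9091, 1.2727).

u_2 = (-0.9091, 2.0000, -2.9091, 1.2727)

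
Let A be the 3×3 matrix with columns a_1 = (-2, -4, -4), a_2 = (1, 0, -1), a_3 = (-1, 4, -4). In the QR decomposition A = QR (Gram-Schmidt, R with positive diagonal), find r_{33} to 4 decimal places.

e_1 = a_1/‖a_1‖ = (-2, -4, -4)/6.0000 = (-0.3333, -0.6667, -0.6667).
r_{12} = e_1·a_2 = 0.3333.
u_2 = a_2 − 0.3333·e_1 = (1.1111, 0.2222, -0.7778).
‖u_2‖ = 1.3744, so e_2 = (0.8085, 0.1617, -0.5659).
r_{13} = e_1·a_3 = 0.3333; r_{23} = e_2·a_3 = 2.1020.
u_3 = a_3 − 0.3333·e_1 − 2.1020·e_2 = (-2.5882, 3.8824, -2.5882).
r_{33} = ‖u_3‖ = 5.3358.

r_{33} = 5.3358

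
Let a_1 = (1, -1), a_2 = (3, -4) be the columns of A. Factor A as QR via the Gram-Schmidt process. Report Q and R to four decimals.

a_1 = (1, -1); ‖a_1‖ = 1.4142, so e_1 = (0.7071, -0.7071).
e_1·a_2 = 0.7071·3 + (-0.7071)·(-4) = 4.9497.
u_2 = a_2 − 4.9497·e_1 = (-0.5000, -0.5000).
‖u_2‖ = 0.7071, so e_2 = (-0.7071, -0.7071).

Q = [[0.7071, -0.7071], [-0.7071, -0.7071]], R = [[1.4142, 4.9497], [0.0000, 0.7071]]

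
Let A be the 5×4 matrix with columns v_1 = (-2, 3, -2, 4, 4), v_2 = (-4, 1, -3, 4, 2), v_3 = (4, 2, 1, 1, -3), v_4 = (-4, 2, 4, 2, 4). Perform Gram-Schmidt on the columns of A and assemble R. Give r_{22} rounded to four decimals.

r_{22} = 3.4196

e_1 = v_1/‖v_1‖ = (-2, 3, -2, 4, 4)/7.0000 = (-0.2857, 0.4286, -0.2857, 0.5714, 0.5714).
r_{12} = e_1·v_2 = 5.8571.
u_2 = v_2 − 5.8571·e_1 = (-2.3265, -1.5102, -1.3265, 0.6531, -1.3469).
r_{22} = ‖u_2‖ = 3.4196.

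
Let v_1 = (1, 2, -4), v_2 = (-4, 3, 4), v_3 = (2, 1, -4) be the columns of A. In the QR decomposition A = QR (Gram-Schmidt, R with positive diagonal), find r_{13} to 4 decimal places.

r_{13} = 4.3644

e_1 = v_1/‖v_1‖ = (1, 2, -4)/4.5826 = (0.2182, 0.4364, -0.8729).
r_{13} = e_1·v_3 = 4.3644.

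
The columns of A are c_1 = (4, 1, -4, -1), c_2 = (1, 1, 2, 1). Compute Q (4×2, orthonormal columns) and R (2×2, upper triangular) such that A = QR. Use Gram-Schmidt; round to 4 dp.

Q = [[0.6860, 0.5755], [0.1715, 0.4374], [-0.6860, 0.5985], [-0.1715, 0.3453]], R = [[5.8310, -0.6860], [0.0000, 2.5553]]

c_1 = (4, 1, -4, -1); ‖c_1‖ = 5.8310, so q_1 = (0.6860, 0.1715, -0.6860, -0.1715).
q_1·c_2 = 0.6860·1 + 0.1715·1 + (-0.6860)·2 + (-0.1715)·1 = -0.6860.
u_2 = c_2 + 0.6860·q_1 = (1.4706, 1.1176, 1.5294, 0.8824).
‖u_2‖ = 2.5553, so q_2 = (0.5755, 0.4374, 0.5985, 0.3453).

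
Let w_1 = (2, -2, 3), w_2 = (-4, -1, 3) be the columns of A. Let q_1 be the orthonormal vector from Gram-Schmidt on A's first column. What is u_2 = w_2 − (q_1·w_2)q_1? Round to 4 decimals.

u_2 = (-4.3529, -0.6471, 2.4706)

q_1 = w_1/‖w_1‖ = (2, -2, 3)/4.1231 = (0.4851, -0.4851, 0.7276).
r_{12} = q_1·w_2 = 0.7276.
u_2 = w_2 − 0.7276·q_1 = (-4.3529, -0.6471, 2.4706).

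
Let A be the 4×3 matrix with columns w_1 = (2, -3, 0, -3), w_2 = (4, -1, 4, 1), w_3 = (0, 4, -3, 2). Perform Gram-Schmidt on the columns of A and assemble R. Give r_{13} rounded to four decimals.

w_1 = (2, -3, 0, -3); ‖w_1‖ = 4.6904, so q_1 = (0.4264, -0.6396, 0.0000, -0.6396).
r_{13} = q_1·w_3 = -3.8376.

r_{13} = -3.8376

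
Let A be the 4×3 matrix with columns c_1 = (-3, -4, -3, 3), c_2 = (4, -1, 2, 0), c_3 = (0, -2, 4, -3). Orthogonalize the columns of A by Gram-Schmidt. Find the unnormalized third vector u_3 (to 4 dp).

e_1 = c_1/‖c_1‖ = (-3, -4, -3, 3)/6.5574 = (-0.4575, -0.6100, -0.4575, 0.4575).
r_{12} = e_1·c_2 = -2.1350.
u_2 = c_2 + 2.1350·e_1 = (3.0233, -2.3023, 1.0233, 0.9767).
‖u_2‖ = 4.0549, so e_2 = (0.7456, -0.5678, 0.2524, 0.2409).
r_{13} = e_1·c_3 = -1.9825; r_{23} = e_2·c_3 = 1.4224.
u_3 = c_3 + 1.9825·e_1 − 1.4224·e_2 = (-1.9675, -2.4017, 2.7341, -2.4356).

u_3 = (-1.9675, -2.4017, 2.7341, -2.4356)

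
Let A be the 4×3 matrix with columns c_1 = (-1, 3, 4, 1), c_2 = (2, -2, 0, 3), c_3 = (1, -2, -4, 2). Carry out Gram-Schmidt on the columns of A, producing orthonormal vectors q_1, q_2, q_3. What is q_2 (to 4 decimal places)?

q_2 = (0.4527, -0.3603, 0.1848, 0.7945)

c_1 = (-1, 3, 4, 1); ‖c_1‖ = 5.1962, so q_1 = (-0.1925, 0.5774, 0.7698, 0.1925).
q_1·c_2 = (-0.1925)·2 + 0.5774·(-2) + 0.7698·0 + 0.1925·3 = -0.9623.
u_2 = c_2 + 0.9623·q_1 = (1.8148, -1.4444, 0.7407, 3.1852).
‖u_2‖ = 4.0092, so q_2 = (0.4527, -0.3603, 0.1848, 0.7945).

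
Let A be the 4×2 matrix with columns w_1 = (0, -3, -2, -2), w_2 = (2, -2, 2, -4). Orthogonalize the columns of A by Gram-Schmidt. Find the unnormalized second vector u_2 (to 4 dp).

w_1 = (0, -3, -2, -2); ‖w_1‖ = 4.1231, so q_1 = (0.0000, -0.7276, -0.4851, -0.4851).
q_1·w_2 = 0.0000·2 + (-0.7276)·(-2) + (-0.4851)·2 + (-0.4851)·(-4) = 2.4254.
u_2 = w_2 − 2.4254·q_1 = (2.0000, -0.2353, 3.1765, -2.8235).

u_2 = (2.0000, -0.2353, 3.1765, -2.8235)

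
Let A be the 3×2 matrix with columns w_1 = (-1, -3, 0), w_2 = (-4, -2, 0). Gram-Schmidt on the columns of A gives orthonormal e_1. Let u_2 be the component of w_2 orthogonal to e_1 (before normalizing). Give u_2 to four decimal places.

w_1 = (-1, -3, 0); ‖w_1‖ = 3.1623, so e_1 = (-0.3162, -0.9487, 0.0000).
e_1·w_2 = (-0.3162)·(-4) + (-0.9487)·(-2) + 0.0000·0 = 3.1623.
u_2 = w_2 − 3.1623·e_1 = (-3.0000, 1.0000, 0.0000).

u_2 = (-3.0000, 1.0000, 0.0000)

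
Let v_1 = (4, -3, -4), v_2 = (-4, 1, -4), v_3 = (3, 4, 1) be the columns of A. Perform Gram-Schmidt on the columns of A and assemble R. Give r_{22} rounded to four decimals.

v_1 = (4, -3, -4); ‖v_1‖ = 6.4031, so q_1 = (0.6247, -0.4685, -0.6247).
q_1·v_2 = 0.6247·(-4) + (-0.4685)·1 + (-0.6247)·(-4) = -0.4685.
u_2 = v_2 + 0.4685·q_1 = (-3.7073, 0.7805, -4.2927).
r_{22} = ‖u_2‖ = 5.7254.

r_{22} = 5.7254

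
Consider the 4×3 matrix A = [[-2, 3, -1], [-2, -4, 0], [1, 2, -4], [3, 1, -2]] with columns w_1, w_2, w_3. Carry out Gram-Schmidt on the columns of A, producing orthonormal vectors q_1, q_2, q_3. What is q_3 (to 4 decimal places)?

w_1 = (-2, -2, 1, 3); ‖w_1‖ = 4.2426, so q_1 = (-0.4714, -0.4714, 0.2357, 0.7071).
q_1·w_2 = (-0.4714)·3 + (-0.4714)·(-4) + 0.2357·2 + 0.7071·1 = 1.6499.
u_2 = w_2 − 1.6499·q_1 = (3.7778, -3.2222, 1.6111, -0.1667).
‖u_2‖ = 5.2228, so q_2 = (0.7233, -0.6170, 0.3085, -0.0319).
q_1·w_3 = (-0.4714)·(-1) + (-0.4714)·0 + 0.2357·(-4) + 0.7071·(-2) = -1.8856; q_2·w_3 = 0.7233·(-1) + (-0.6170)·0 + 0.3085·(-4) + (-0.0319)·(-2) = -1.8934.
u_3 = w_3 + 1.8856·q_1 + 1.8934·q_2 = (-0.5193, -2.0570, -2.9715, -0.7271).
‖u_3‖ = 3.7228, so q_3 = (-0.1395, -0.5525, -0.7982, -0.1953).

q_3 = (-0.1395, -0.5525, -0.7982, -0.1953)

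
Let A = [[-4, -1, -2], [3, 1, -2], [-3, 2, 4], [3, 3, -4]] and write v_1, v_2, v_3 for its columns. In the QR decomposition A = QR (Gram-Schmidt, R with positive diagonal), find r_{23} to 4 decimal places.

v_1 = (-4, 3, -3, 3); ‖v_1‖ = 6.5574, so e_1 = (-0.6100, 0.4575, -0.4575, 0.4575).
e_1·v_2 = (-0.6100)·(-1) + 0.4575·1 + (-0.4575)·2 + 0.4575·3 = 1.5250.
u_2 = v_2 − 1.5250·e_1 = (-0.0698, 0.3023, 2.6977, 2.3023).
‖u_2‖ = 3.5601, so e_2 = (-0.0196, 0.0849, 0.7577, 0.6467).
r_{23} = e_2·v_3 = 0.3136.

r_{23} = 0.3136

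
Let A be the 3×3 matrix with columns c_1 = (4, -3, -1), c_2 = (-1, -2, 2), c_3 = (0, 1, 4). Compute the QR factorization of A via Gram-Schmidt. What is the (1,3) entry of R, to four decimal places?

r_{13} = -1.3728

c_1 = (4, -3, -1); ‖c_1‖ = 5.0990, so q_1 = (0.7845, -0.5883, -0.1961).
r_{13} = q_1·c_3 = -1.3728.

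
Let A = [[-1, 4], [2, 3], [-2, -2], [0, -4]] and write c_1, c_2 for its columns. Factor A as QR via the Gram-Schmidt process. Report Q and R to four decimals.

Q = [[-0.3333, 0.7288], [0.6667, 0.2603], [-0.6667, -0.1041], [0.0000, -0.6247]], R = [[3.0000, 2.0000], [0.0000, 6.4031]]

c_1 = (-1, 2, -2, 0); ‖c_1‖ = 3.0000, so q_1 = (-0.3333, 0.6667, -0.6667, 0.0000).
q_1·c_2 = (-0.3333)·4 + 0.6667·3 + (-0.6667)·(-2) + 0.0000·(-4) = 2.0000.
u_2 = c_2 − 2.0000·q_1 = (4.6667, 1.6667, -0.6667, -4.0000).
‖u_2‖ = 6.4031, so q_2 = (0.7288, 0.2603, -0.1041, -0.6247).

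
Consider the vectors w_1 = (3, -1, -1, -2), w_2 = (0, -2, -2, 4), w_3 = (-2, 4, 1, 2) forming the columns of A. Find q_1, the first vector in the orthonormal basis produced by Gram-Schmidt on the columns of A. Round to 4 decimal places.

q_1 = (0.7746, -0.2582, -0.2582, -0.5164)

w_1 = (3, -1, -1, -2); ‖w_1‖ = 3.8730, so q_1 = (0.7746, -0.2582, -0.2582, -0.5164).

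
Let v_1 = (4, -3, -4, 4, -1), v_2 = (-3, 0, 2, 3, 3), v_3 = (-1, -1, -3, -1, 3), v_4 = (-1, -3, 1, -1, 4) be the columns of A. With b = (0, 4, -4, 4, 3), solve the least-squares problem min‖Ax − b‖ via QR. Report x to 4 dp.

v_1 = (4, -3, -4, 4, -1); ‖v_1‖ = 7.6158, so q_1 = (0.5252, -0.3939, -0.5252, 0.5252, -0.1313).
q_1·v_2 = 0.5252·(-3) + (-0.3939)·0 + (-0.5252)·2 + 0.5252·3 + (-0.1313)·3 = -1.4444.
u_2 = v_2 + 1.4444·q_1 = (-2.2414, -0.5690, 1.2414, 3.7586, 2.8103).
‖u_2‖ = 5.3772, so q_2 = (-0.4168, -0.1058, 0.2309, 0.6990, 0.5226).
q_1·v_3 = 0.5252·(-1) + (-0.3939)·(-1) + (-0.5252)·(-3) + 0.5252·(-1) + (-0.1313)·3 = 0.5252; q_2·v_3 = (-0.4168)·(-1) + (-0.1058)·(-1) + 0.2309·(-3) + 0.6990·(-1) + 0.5226·3 = 0.6990.
u_3 = v_3 − 0.5252·q_1 − 0.6990·q_2 = (-0.9845, -0.7191, -2.8855, -1.7645, 2.7036).
‖u_3‖ = 4.4984, so q_3 = (-0.2189, -0.1599, -0.6415, -0.3922, 0.6010).
q_1·v_4 = 0.5252·(-1) + (-0.3939)·(-3) + (-0.5252)·1 + 0.5252·(-1) + (-0.1313)·4 = -0.9191; q_2·v_4 = (-0.4168)·(-1) + (-0.1058)·(-3) + 0.2309·1 + 0.6990·(-1) + 0.5226·4 = 2.3567; q_3·v_4 = (-0.2189)·(-1) + (-0.1599)·(-3) + (-0.6415)·1 + (-0.3922)·(-1) + 0.6010·4 = 2.8533.
u_4 = v_4 + 0.9191·q_1 − 2.3567·q_2 − 2.8533·q_3 = (1.0896, -2.6565, 1.8034, -1.0454, 0.9327).
‖u_4‖ = 3.6687, so q_4 = (0.2970, -0.7241, 0.4916, -0.2849, 0.2542).
Qᵀb = (2.2322, 3.0172, 2.1604, -5.2398).
Back-substitute: x_4 = -5.2398/3.6687 = -1.4282.
x_3 = (2.1604 − 2.8533·(-1.4282))/4.4984 = 1.3862.
x_2 = (3.0172 − 0.6990·1.3862 − 2.3567·(-1.4282))/5.3772 = 1.0069.
x_1 = (2.2322 + 1.4444·1.0069 − 0.5252·1.3862 + 0.9191·(-1.4282))/7.6158 = 0.2161.

x = (0.2161, 1.0069, 1.3862, -1.4282)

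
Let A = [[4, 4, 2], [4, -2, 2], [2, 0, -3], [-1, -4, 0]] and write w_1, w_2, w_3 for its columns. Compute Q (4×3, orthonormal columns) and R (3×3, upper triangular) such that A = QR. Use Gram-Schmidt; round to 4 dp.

w_1 = (4, 4, 2, -1); ‖w_1‖ = 6.0828, so q_1 = (0.6576, 0.6576, 0.3288, -0.1644).
q_1·w_2 = 0.6576·4 + 0.6576·(-2) + 0.3288·0 + (-0.1644)·(-4) = 1.9728.
u_2 = w_2 − 1.9728·q_1 = (2.7027, -3.2973, -0.6486, -3.6757).
‖u_2‖ = 5.6664, so q_2 = (0.4770, -0.5819, -0.1145, -0.6487).
q_1·w_3 = 0.6576·2 + 0.6576·2 + 0.3288·(-3) + (-0.1644)·0 = 1.6440; q_2·w_3 = 0.4770·2 + (-0.5819)·2 + (-0.1145)·(-3) + (-0.6487)·0 = 0.1336.
u_3 = w_3 − 1.6440·q_1 − 0.1336·q_2 = (0.8552, 0.9966, -3.5253, 0.3569).
‖u_3‖ = 3.7788, so q_3 = (0.2263, 0.2637, -0.9329, 0.0944).

Q = [[0.6576, 0.4770, 0.2263], [0.6576, -0.5819, 0.2637], [0.3288, -0.1145, -0.9329], [-0.1644, -0.6487, 0.0944]], R = [[6.0828, 1.9728, 1.6440], [0.0000, 5.6664, 0.1336], [0.0000, 0.0000, 3.7788]]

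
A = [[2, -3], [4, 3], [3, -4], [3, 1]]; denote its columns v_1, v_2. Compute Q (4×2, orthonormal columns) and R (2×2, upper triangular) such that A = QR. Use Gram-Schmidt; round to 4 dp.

q_1 = v_1/‖v_1‖ = (2, 4, 3, 3)/6.1644 = (0.3244, 0.6489, 0.4867, 0.4867).
r_{12} = q_1·v_2 = -0.4867.
u_2 = v_2 + 0.4867·q_1 = (-2.8421, 3.3158, -3.7632, 1.2368).
‖u_2‖ = 5.8960, so q_2 = (-0.4820, 0.5624, -0.6383, 0.2098).

Q = [[0.3244, -0.4820], [0.6489, 0.5624], [0.4867, -0.6383], [0.4867, 0.2098]], R = [[6.1644, -0.4867], [0.0000, 5.8960]]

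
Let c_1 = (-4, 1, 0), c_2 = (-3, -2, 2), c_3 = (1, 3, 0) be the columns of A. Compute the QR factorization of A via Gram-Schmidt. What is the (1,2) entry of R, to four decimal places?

c_1 = (-4, 1, 0); ‖c_1‖ = 4.1231, so q_1 = (-0.9701, 0.2425, 0.0000).
r_{12} = q_1·c_2 = 2.4254.

r_{12} = 2.4254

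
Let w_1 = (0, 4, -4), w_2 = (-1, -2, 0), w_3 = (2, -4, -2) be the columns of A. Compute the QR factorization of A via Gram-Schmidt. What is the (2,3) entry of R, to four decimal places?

w_1 = (0, 4, -4); ‖w_1‖ = 5.6569, so q_1 = (0.0000, 0.7071, -0.7071).
q_1·w_2 = 0.0000·(-1) + 0.7071·(-2) + (-0.7071)·0 = -1.4142.
u_2 = w_2 + 1.4142·q_1 = (-1.0000, -1.0000, -1.0000).
‖u_2‖ = 1.7321, so q_2 = (-0.5774, -0.5774, -0.5774).
r_{23} = q_2·w_3 = 2.3094.

r_{23} = 2.3094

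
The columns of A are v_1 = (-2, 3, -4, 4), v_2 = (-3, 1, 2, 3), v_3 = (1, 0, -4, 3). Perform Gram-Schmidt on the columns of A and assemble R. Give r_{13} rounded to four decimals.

r_{13} = 3.8759

v_1 = (-2, 3, -4, 4); ‖v_1‖ = 6.7082, so e_1 = (-0.2981, 0.4472, -0.5963, 0.5963).
r_{13} = e_1·v_3 = 3.8759.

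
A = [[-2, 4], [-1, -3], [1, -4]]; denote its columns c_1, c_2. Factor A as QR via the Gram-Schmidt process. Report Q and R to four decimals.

c_1 = (-2, -1, 1); ‖c_1‖ = 2.4495, so q_1 = (-0.8165, -0.4082, 0.4082).
q_1·c_2 = (-0.8165)·4 + (-0.4082)·(-3) + 0.4082·(-4) = -3.6742.
u_2 = c_2 + 3.6742·q_1 = (1.0000, -4.5000, -2.5000).
‖u_2‖ = 5.2440, so q_2 = (0.1907, -0.8581, -0.4767).

Q = [[-0.8165, 0.1907], [-0.4082, -0.8581], [0.4082, -0.4767]], R = [[2.4495, -3.6742], [0.0000, 5.2440]]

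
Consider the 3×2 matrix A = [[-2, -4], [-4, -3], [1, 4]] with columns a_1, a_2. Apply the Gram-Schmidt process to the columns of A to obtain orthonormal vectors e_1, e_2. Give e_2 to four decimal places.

e_2 = (-0.4653, 0.4266, 0.7756)

e_1 = a_1/‖a_1‖ = (-2, -4, 1)/4.5826 = (-0.4364, -0.8729, 0.2182).
r_{12} = e_1·a_2 = 5.2372.
u_2 = a_2 − 5.2372·e_1 = (-1.7143, 1.5714, 2.8571).
‖u_2‖ = 3.6839, so e_2 = (-0.4653, 0.4266, 0.7756).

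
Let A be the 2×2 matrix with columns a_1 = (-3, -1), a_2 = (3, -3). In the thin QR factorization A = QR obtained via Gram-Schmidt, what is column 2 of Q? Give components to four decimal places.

a_1 = (-3, -1); ‖a_1‖ = 3.1623, so q_1 = (-0.9487, -0.3162).
q_1·a_2 = (-0.9487)·3 + (-0.3162)·(-3) = -1.8974.
u_2 = a_2 + 1.8974·q_1 = (1.2000, -3.6000).
‖u_2‖ = 3.7947, so q_2 = (0.3162, -0.9487).

q_2 = (0.3162, -0.9487)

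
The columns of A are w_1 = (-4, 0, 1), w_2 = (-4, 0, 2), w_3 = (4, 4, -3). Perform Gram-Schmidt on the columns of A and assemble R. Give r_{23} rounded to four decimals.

w_1 = (-4, 0, 1); ‖w_1‖ = 4.1231, so e_1 = (-0.9701, 0.0000, 0.2425).
e_1·w_2 = (-0.9701)·(-4) + 0.0000·0 + 0.2425·2 = 4.3656.
u_2 = w_2 − 4.3656·e_1 = (0.2353, 0.0000, 0.9412).
‖u_2‖ = 0.9701, so e_2 = (0.2425, 0.0000, 0.9701).
r_{23} = e_2·w_3 = -1.9403.

r_{23} = -1.9403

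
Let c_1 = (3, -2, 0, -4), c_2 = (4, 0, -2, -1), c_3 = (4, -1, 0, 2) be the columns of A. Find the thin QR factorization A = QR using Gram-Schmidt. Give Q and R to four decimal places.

Q = [[0.5571, 0.6721, 0.4099], [-0.3714, 0.3163, -0.4829], [0.0000, -0.5732, 0.5454], [-0.7428, 0.3459, 0.5489]], R = [[5.3852, 2.9711, 1.1142], [0.0000, 3.4889, 3.0639], [0.0000, 0.0000, 3.2204]]

c_1 = (3, -2, 0, -4); ‖c_1‖ = 5.3852, so e_1 = (0.5571, -0.3714, 0.0000, -0.7428).
e_1·c_2 = 0.5571·4 + (-0.3714)·0 + 0.0000·(-2) + (-0.7428)·(-1) = 2.9711.
u_2 = c_2 − 2.9711·e_1 = (2.3448, 1.1034, -2.0000, 1.2069).
‖u_2‖ = 3.4889, so e_2 = (0.6721, 0.3163, -0.5732, 0.3459).
e_1·c_3 = 0.5571·4 + (-0.3714)·(-1) + 0.0000·0 + (-0.7428)·2 = 1.1142; e_2·c_3 = 0.6721·4 + 0.3163·(-1) + (-0.5732)·0 + 0.3459·2 = 3.0639.
u_3 = c_3 − 1.1142·e_1 − 3.0639·e_2 = (1.3201, -1.5552, 1.7564, 1.7677).
‖u_3‖ = 3.2204, so e_3 = (0.4099, -0.4829, 0.5454, 0.5489).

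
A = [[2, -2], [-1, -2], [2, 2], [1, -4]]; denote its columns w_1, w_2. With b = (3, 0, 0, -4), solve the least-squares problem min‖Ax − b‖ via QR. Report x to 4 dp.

w_1 = (2, -1, 2, 1); ‖w_1‖ = 3.1623, so q_1 = (0.6325, -0.3162, 0.6325, 0.3162).
q_1·w_2 = 0.6325·(-2) + (-0.3162)·(-2) + 0.6325·2 + 0.3162·(-4) = -0.6325.
u_2 = w_2 + 0.6325·q_1 = (-1.6000, -2.2000, 2.4000, -3.8000).
‖u_2‖ = 5.2536, so q_2 = (-0.3046, -0.4188, 0.4568, -0.7233).
Qᵀb = (0.6325, 1.9796).
Back-substitute: x_2 = 1.9796/5.2536 = 0.3768.
x_1 = (0.6325 + 0.6325·0.3768)/3.1623 = 0.2754.

x = (0.2754, 0.3768)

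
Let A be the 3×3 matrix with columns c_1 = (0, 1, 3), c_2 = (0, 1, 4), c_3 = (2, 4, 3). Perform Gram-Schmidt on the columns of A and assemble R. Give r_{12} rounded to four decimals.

r_{12} = 4.1110

c_1 = (0, 1, 3); ‖c_1‖ = 3.1623, so q_1 = (0.0000, 0.3162, 0.9487).
r_{12} = q_1·c_2 = 4.1110.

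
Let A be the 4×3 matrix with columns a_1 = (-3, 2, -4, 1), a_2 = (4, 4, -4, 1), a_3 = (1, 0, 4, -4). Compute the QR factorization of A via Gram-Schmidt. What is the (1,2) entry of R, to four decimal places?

a_1 = (-3, 2, -4, 1); ‖a_1‖ = 5.4772, so e_1 = (-0.5477, 0.3651, -0.7303, 0.1826).
r_{12} = e_1·a_2 = 2.3735.

r_{12} = 2.3735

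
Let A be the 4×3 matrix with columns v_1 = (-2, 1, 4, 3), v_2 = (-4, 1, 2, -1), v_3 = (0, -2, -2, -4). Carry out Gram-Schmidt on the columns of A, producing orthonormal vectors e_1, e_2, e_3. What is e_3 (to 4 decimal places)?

v_1 = (-2, 1, 4, 3); ‖v_1‖ = 5.4772, so e_1 = (-0.3651, 0.1826, 0.7303, 0.5477).
e_1·v_2 = (-0.3651)·(-4) + 0.1826·1 + 0.7303·2 + 0.5477·(-1) = 2.5560.
u_2 = v_2 − 2.5560·e_1 = (-3.0667, 0.5333, 0.1333, -2.4000).
‖u_2‖ = 3.9328, so e_2 = (-0.7798, 0.1356, 0.0339, -0.6103).
e_1·v_3 = (-0.3651)·0 + 0.1826·(-2) + 0.7303·(-2) + 0.5477·(-4) = -4.0166; e_2·v_3 = (-0.7798)·0 + 0.1356·(-2) + 0.0339·(-2) + (-0.6103)·(-4) = 2.1020.
u_3 = v_3 + 4.0166·e_1 − 2.1020·e_2 = (0.1724, -1.5517, 0.8621, -0.5172).
‖u_3‖ = 1.8570, so e_3 = (0.0928, -0.8356, 0.4642, -0.2785).

e_3 = (0.0928, -0.8356, 0.4642, -0.2785)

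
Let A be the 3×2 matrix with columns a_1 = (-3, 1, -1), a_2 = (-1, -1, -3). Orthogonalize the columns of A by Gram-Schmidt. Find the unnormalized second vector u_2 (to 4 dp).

a_1 = (-3, 1, -1); ‖a_1‖ = 3.3166, so q_1 = (-0.9045, 0.3015, -0.3015).
q_1·a_2 = (-0.9045)·(-1) + 0.3015·(-1) + (-0.3015)·(-3) = 1.5076.
u_2 = a_2 − 1.5076·q_1 = (0.3636, -1.4545, -2.5455).

u_2 = (0.3636, -1.4545, -2.5455)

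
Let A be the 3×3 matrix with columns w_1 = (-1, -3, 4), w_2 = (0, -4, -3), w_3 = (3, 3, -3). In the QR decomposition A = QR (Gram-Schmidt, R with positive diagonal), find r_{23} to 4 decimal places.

w_1 = (-1, -3, 4); ‖w_1‖ = 5.0990, so q_1 = (-0.1961, -0.5883, 0.7845).
q_1·w_2 = (-0.1961)·0 + (-0.5883)·(-4) + 0.7845·(-3) = 0.0000.
u_2 = w_2 + 0.0000·q_1 = (0.0000, -4.0000, -3.0000).
‖u_2‖ = 5.0000, so q_2 = (0.0000, -0.8000, -0.6000).
r_{23} = q_2·w_3 = -0.6000.

r_{23} = -0.6000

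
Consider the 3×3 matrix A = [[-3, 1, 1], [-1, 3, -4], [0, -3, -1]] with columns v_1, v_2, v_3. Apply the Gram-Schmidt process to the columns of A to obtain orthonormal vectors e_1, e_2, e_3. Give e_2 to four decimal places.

e_2 = (-0.2039, 0.6116, -0.7645)

v_1 = (-3, -1, 0); ‖v_1‖ = 3.1623, so e_1 = (-0.9487, -0.3162, 0.0000).
e_1·v_2 = (-0.9487)·1 + (-0.3162)·3 + 0.0000·(-3) = -1.8974.
u_2 = v_2 + 1.8974·e_1 = (-0.8000, 2.4000, -3.0000).
‖u_2‖ = 3.9243, so e_2 = (-0.2039, 0.6116, -0.7645).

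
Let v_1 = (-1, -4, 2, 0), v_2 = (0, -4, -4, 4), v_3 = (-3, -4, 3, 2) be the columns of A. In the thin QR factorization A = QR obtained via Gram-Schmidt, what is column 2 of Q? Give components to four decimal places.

v_1 = (-1, -4, 2, 0); ‖v_1‖ = 4.5826, so q_1 = (-0.2182, -0.8729, 0.4364, 0.0000).
q_1·v_2 = (-0.2182)·0 + (-0.8729)·(-4) + 0.4364·(-4) + 0.0000·4 = 1.7457.
u_2 = v_2 − 1.7457·q_1 = (0.3810, -2.4762, -4.7619, 4.0000).
‖u_2‖ = 6.7047, so q_2 = (0.0568, -0.3693, -0.7102, 0.5966).

q_2 = (0.0568, -0.3693, -0.7102, 0.5966)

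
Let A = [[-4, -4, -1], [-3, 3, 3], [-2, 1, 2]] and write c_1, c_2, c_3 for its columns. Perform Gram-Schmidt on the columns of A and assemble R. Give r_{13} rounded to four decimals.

c_1 = (-4, -3, -2); ‖c_1‖ = 5.3852, so q_1 = (-0.7428, -0.5571, -0.3714).
r_{13} = q_1·c_3 = -1.6713.

r_{13} = -1.6713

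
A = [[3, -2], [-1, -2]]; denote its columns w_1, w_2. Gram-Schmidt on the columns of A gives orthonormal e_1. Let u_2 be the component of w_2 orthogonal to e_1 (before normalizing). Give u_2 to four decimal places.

u_2 = (-0.8000, -2.4000)

e_1 = w_1/‖w_1‖ = (3, -1)/3.1623 = (0.9487, -0.3162).
r_{12} = e_1·w_2 = -1.2649.
u_2 = w_2 + 1.2649·e_1 = (-0.8000, -2.4000).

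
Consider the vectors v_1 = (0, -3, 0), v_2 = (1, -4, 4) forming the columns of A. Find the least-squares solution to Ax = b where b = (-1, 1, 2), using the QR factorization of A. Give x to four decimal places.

x = (-0.8824, 0.4118)

q_1 = v_1/‖v_1‖ = (0, -3, 0)/3.0000 = (0.0000, -1.0000, 0.0000).
r_{12} = q_1·v_2 = 4.0000.
u_2 = v_2 − 4.0000·q_1 = (1.0000, 0.0000, 4.0000).
‖u_2‖ = 4.1231, so q_2 = (0.2425, 0.0000, 0.9701).
Qᵀb = (-1.0000, 1.6977).
Back-substitute: x_2 = 1.6977/4.1231 = 0.4118.
x_1 = (-1.0000 − 4.0000·0.4118)/3.0000 = -0.8824.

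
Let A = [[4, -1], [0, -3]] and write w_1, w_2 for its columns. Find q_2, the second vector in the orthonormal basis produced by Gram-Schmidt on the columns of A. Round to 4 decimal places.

w_1 = (4, 0); ‖w_1‖ = 4.0000, so q_1 = (1.0000, 0.0000).
q_1·w_2 = 1.0000·(-1) + 0.0000·(-3) = -1.0000.
u_2 = w_2 + 1.0000·q_1 = (0.0000, -3.0000).
‖u_2‖ = 3.0000, so q_2 = (0.0000, -1.0000).

q_2 = (0.0000, -1.0000)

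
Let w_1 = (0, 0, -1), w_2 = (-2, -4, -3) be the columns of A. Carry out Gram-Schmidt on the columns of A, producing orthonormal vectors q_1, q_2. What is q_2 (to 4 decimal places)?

w_1 = (0, 0, -1); ‖w_1‖ = 1.0000, so q_1 = (0.0000, 0.0000, -1.0000).
q_1·w_2 = 0.0000·(-2) + 0.0000·(-4) + (-1.0000)·(-3) = 3.0000.
u_2 = w_2 − 3.0000·q_1 = (-2.0000, -4.0000, 0.0000).
‖u_2‖ = 4.4721, so q_2 = (-0.4472, -0.8944, 0.0000).

q_2 = (-0.4472, -0.8944, 0.0000)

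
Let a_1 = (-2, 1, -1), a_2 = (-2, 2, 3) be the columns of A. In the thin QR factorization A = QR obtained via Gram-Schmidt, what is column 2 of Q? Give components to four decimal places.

q_2 = (-0.2540, 0.3810, 0.8890)

a_1 = (-2, 1, -1); ‖a_1‖ = 2.4495, so q_1 = (-0.8165, 0.4082, -0.4082).
q_1·a_2 = (-0.8165)·(-2) + 0.4082·2 + (-0.4082)·3 = 1.2247.
u_2 = a_2 − 1.2247·q_1 = (-1.0000, 1.5000, 3.5000).
‖u_2‖ = 3.9370, so q_2 = (-0.2540, 0.3810, 0.8890).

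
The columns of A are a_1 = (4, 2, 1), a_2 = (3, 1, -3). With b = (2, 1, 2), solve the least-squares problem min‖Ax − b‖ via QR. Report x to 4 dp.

a_1 = (4, 2, 1); ‖a_1‖ = 4.5826, so q_1 = (0.8729, 0.4364, 0.2182).
q_1·a_2 = 0.8729·3 + 0.4364·1 + 0.2182·(-3) = 2.4004.
u_2 = a_2 − 2.4004·q_1 = (0.9048, -0.0476, -3.5238).
‖u_2‖ = 3.6384, so q_2 = (0.2487, -0.0131, -0.9685).
Qᵀb = (2.6186, -1.4528).
Back-substitute: x_2 = -1.4528/3.6384 = -0.3993.
x_1 = (2.6186 − 2.4004·(-0.3993))/4.5826 = 0.7806.

x = (0.7806, -0.3993)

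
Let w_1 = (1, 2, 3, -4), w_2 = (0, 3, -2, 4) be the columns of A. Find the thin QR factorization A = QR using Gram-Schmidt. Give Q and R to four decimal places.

w_1 = (1, 2, 3, -4); ‖w_1‖ = 5.4772, so q_1 = (0.1826, 0.3651, 0.5477, -0.7303).
q_1·w_2 = 0.1826·0 + 0.3651·3 + 0.5477·(-2) + (-0.7303)·4 = -2.9212.
u_2 = w_2 + 2.9212·q_1 = (0.5333, 4.0667, -0.4000, 1.8667).
‖u_2‖ = 4.5240, so q_2 = (0.1179, 0.8989, -0.0884, 0.4126).

Q = [[0.1826, 0.1179], [0.3651, 0.8989], [0.5477, -0.0884], [-0.7303, 0.4126]], R = [[5.4772, -2.9212], [0.0000, 4.5240]]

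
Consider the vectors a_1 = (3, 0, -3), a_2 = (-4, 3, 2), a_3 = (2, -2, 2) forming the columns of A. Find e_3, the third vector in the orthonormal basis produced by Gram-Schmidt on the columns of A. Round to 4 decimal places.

a_1 = (3, 0, -3); ‖a_1‖ = 4.2426, so e_1 = (0.7071, 0.0000, -0.7071).
e_1·a_2 = 0.7071·(-4) + 0.0000·3 + (-0.7071)·2 = -4.2426.
u_2 = a_2 + 4.2426·e_1 = (-1.0000, 3.0000, -1.0000).
‖u_2‖ = 3.3166, so e_2 = (-0.3015, 0.9045, -0.3015).
e_1·a_3 = 0.7071·2 + 0.0000·(-2) + (-0.7071)·2 = 0.0000; e_2·a_3 = (-0.3015)·2 + 0.9045·(-2) + (-0.3015)·2 = -3.0151.
u_3 = a_3 + 0.0000·e_1 + 3.0151·e_2 = (1.0909, 0.7273, 1.0909).
‖u_3‖ = 1.7056, so e_3 = (0.6396, 0.4264, 0.6396).

e_3 = (0.6396, 0.4264, 0.6396)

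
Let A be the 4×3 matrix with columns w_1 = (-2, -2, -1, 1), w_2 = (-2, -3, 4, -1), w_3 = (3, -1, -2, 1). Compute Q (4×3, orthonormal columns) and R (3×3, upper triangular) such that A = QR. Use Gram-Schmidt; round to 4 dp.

Q = [[-0.6325, -0.1907, 0.7498], [-0.6325, -0.3814, -0.6410], [-0.3162, 0.8581, -0.0687], [0.3162, -0.2860, 0.1488]], R = [[3.1623, 1.5811, -0.3162], [0.0000, 5.2440, -2.1930], [0.0000, 0.0000, 3.1766]]

w_1 = (-2, -2, -1, 1); ‖w_1‖ = 3.1623, so q_1 = (-0.6325, -0.6325, -0.3162, 0.3162).
q_1·w_2 = (-0.6325)·(-2) + (-0.6325)·(-3) + (-0.3162)·4 + 0.3162·(-1) = 1.5811.
u_2 = w_2 − 1.5811·q_1 = (-1.0000, -2.0000, 4.5000, -1.5000).
‖u_2‖ = 5.2440, so q_2 = (-0.1907, -0.3814, 0.8581, -0.2860).
q_1·w_3 = (-0.6325)·3 + (-0.6325)·(-1) + (-0.3162)·(-2) + 0.3162·1 = -0.3162; q_2·w_3 = (-0.1907)·3 + (-0.3814)·(-1) + 0.8581·(-2) + (-0.2860)·1 = -2.1930.
u_3 = w_3 + 0.3162·q_1 + 2.1930·q_2 = (2.3818, -2.0364, -0.2182, 0.4727).
‖u_3‖ = 3.1766, so q_3 = (0.7498, -0.6410, -0.0687, 0.1488).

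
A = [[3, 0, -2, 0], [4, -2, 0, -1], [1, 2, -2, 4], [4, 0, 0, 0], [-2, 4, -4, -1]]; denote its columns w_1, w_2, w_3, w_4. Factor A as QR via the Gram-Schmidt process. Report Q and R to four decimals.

w_1 = (3, 4, 1, 4, -2); ‖w_1‖ = 6.7823, so q_1 = (0.4423, 0.5898, 0.1474, 0.5898, -0.2949).
q_1·w_2 = 0.4423·0 + 0.5898·(-2) + 0.1474·2 + 0.5898·0 + (-0.2949)·4 = -2.0642.
u_2 = w_2 + 2.0642·q_1 = (0.9130, -0.7826, 2.3043, 1.2174, 3.3913).
‖u_2‖ = 4.4429, so q_2 = (0.2055, -0.1761, 0.5187, 0.2740, 0.7633).
q_1·w_3 = 0.4423·(-2) + 0.5898·0 + 0.1474·(-2) + 0.5898·0 + (-0.2949)·(-4) = 0.0000; q_2·w_3 = 0.2055·(-2) + (-0.1761)·0 + 0.5187·(-2) + 0.2740·0 + 0.7633·(-4) = -4.5016.
u_3 = w_3 + 0.0000·q_1 + 4.5016·q_2 = (-1.0749, -0.7930, 0.3348, 1.2335, -0.5639).
‖u_3‖ = 1.9328, so q_3 = (-0.5561, -0.4103, 0.1732, 0.6382, -0.2917).
q_1·w_4 = 0.4423·0 + 0.5898·(-1) + 0.1474·4 + 0.5898·0 + (-0.2949)·(-1) = 0.2949; q_2·w_4 = 0.2055·0 + (-0.1761)·(-1) + 0.5187·4 + 0.2740·0 + 0.7633·(-1) = 1.4875; q_3·w_4 = (-0.5561)·0 + (-0.4103)·(-1) + 0.1732·4 + 0.6382·0 + (-0.2917)·(-1) = 1.3949.
u_4 = w_4 − 0.2949·q_1 − 1.4875·q_2 − 1.3949·q_3 = (0.3396, -0.3396, 2.9434, -1.4717, -1.6415).
‖u_4‖ = 3.7087, so q_4 = (0.0916, -0.0916, 0.7936, -0.3968, -0.4426).

Q = [[0.4423, 0.2055, -0.5561, 0.0916], [0.5898, -0.1761, -0.4103, -0.0916], [0.1474, 0.5187, 0.1732, 0.7936], [0.5898, 0.2740, 0.6382, -0.3968], [-0.2949, 0.7633, -0.2917, -0.4426]], R = [[6.7823, -2.0642, 0.0000, 0.2949], [0.0000, 4.4429, -4.5016, 1.4875], [0.0000, 0.0000, 1.9328, 1.3949], [0.0000, 0.0000, 0.0000, 3.7087]]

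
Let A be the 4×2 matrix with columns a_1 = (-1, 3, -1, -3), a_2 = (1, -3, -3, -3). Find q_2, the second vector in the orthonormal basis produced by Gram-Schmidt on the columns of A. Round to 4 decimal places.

q_2 = (0.2086, -0.6259, -0.5500, -0.5121)

a_1 = (-1, 3, -1, -3); ‖a_1‖ = 4.4721, so q_1 = (-0.2236, 0.6708, -0.2236, -0.6708).
q_1·a_2 = (-0.2236)·1 + 0.6708·(-3) + (-0.2236)·(-3) + (-0.6708)·(-3) = 0.4472.
u_2 = a_2 − 0.4472·q_1 = (1.1000, -3.3000, -2.9000, -2.7000).
‖u_2‖ = 5.2726, so q_2 = (0.2086, -0.6259, -0.5500, -0.5121).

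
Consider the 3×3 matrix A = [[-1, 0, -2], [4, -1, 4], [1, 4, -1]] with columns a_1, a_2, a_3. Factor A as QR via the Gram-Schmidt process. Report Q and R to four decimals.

a_1 = (-1, 4, 1); ‖a_1‖ = 4.2426, so q_1 = (-0.2357, 0.9428, 0.2357).
q_1·a_2 = (-0.2357)·0 + 0.9428·(-1) + 0.2357·4 = 0.0000.
u_2 = a_2 + 0.0000·q_1 = (0.0000, -1.0000, 4.0000).
‖u_2‖ = 4.1231, so q_2 = (0.0000, -0.2425, 0.9701).
q_1·a_3 = (-0.2357)·(-2) + 0.9428·4 + 0.2357·(-1) = 4.0069; q_2·a_3 = 0.0000·(-2) + (-0.2425)·4 + 0.9701·(-1) = -1.9403.
u_3 = a_3 − 4.0069·q_1 + 1.9403·q_2 = (-1.0556, -0.2484, -0.0621).
‖u_3‖ = 1.0862, so q_3 = (-0.9718, -0.2287, -0.0572).

Q = [[-0.2357, 0.0000, -0.9718], [0.9428, -0.2425, -0.2287], [0.2357, 0.9701, -0.0572]], R = [[4.2426, 0.0000, 4.0069], [0.0000, 4.1231, -1.9403], [0.0000, 0.0000, 1.0862]]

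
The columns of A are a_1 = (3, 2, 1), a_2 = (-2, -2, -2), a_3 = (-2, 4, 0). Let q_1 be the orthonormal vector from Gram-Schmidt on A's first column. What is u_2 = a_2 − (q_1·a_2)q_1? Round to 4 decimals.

u_2 = (0.5714, -0.2857, -1.1429)

q_1 = a_1/‖a_1‖ = (3, 2, 1)/3.7417 = (0.8018, 0.5345, 0.2673).
r_{12} = q_1·a_2 = -3.2071.
u_2 = a_2 + 3.2071·q_1 = (0.5714, -0.2857, -1.1429).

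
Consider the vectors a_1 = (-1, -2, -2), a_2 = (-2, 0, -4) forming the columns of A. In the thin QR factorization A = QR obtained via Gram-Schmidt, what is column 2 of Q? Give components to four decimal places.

e_2 = (-0.2981, 0.7454, -0.5963)

a_1 = (-1, -2, -2); ‖a_1‖ = 3.0000, so e_1 = (-0.3333, -0.6667, -0.6667).
e_1·a_2 = (-0.3333)·(-2) + (-0.6667)·0 + (-0.6667)·(-4) = 3.3333.
u_2 = a_2 − 3.3333·e_1 = (-0.8889, 2.2222, -1.7778).
‖u_2‖ = 2.9814, so e_2 = (-0.2981, 0.7454, -0.5963).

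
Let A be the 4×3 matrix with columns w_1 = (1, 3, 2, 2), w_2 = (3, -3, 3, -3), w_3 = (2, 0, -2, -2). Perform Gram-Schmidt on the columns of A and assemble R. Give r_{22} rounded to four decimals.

w_1 = (1, 3, 2, 2); ‖w_1‖ = 4.2426, so e_1 = (0.2357, 0.7071, 0.4714, 0.4714).
e_1·w_2 = 0.2357·3 + 0.7071·(-3) + 0.4714·3 + 0.4714·(-3) = -1.4142.
u_2 = w_2 + 1.4142·e_1 = (3.3333, -2.0000, 3.6667, -2.3333).
r_{22} = ‖u_2‖ = 5.8310.

r_{22} = 5.8310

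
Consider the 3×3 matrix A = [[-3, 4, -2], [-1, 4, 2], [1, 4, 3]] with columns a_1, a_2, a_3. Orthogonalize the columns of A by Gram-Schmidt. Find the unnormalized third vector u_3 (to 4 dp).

q_1 = a_1/‖a_1‖ = (-3, -1, 1)/3.3166 = (-0.9045, -0.3015, 0.3015).
r_{12} = q_1·a_2 = -3.6181.
u_2 = a_2 + 3.6181·q_1 = (0.7273, 2.9091, 5.0909).
‖u_2‖ = 5.9084, so q_2 = (0.1231, 0.4924, 0.8616).
r_{13} = q_1·a_3 = 2.1106; r_{23} = q_2·a_3 = 3.3235.
u_3 = a_3 − 2.1106·q_1 − 3.3235·q_2 = (-0.5000, 1.0000, -0.5000).

u_3 = (-0.5000, 1.0000, -0.5000)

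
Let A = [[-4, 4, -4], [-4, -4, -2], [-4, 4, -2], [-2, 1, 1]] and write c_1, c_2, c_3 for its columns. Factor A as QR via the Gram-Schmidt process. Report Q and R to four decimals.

Q = [[-0.5547, 0.3999, -0.5257], [-0.5547, -0.8234, -0.1019], [-0.5547, 0.3999, 0.2199], [-0.2774, 0.0470, 0.8154]], R = [[7.2111, -2.4962, 4.1603], [0.0000, 6.5398, -0.7057], [0.0000, 0.0000, 2.6822]]

c_1 = (-4, -4, -4, -2); ‖c_1‖ = 7.2111, so e_1 = (-0.5547, -0.5547, -0.5547, -0.2774).
e_1·c_2 = (-0.5547)·4 + (-0.5547)·(-4) + (-0.5547)·4 + (-0.2774)·1 = -2.4962.
u_2 = c_2 + 2.4962·e_1 = (2.6154, -5.3846, 2.6154, 0.3077).
‖u_2‖ = 6.5398, so e_2 = (0.3999, -0.8234, 0.3999, 0.0470).
e_1·c_3 = (-0.5547)·(-4) + (-0.5547)·(-2) + (-0.5547)·(-2) + (-0.2774)·1 = 4.1603; e_2·c_3 = 0.3999·(-4) + (-0.8234)·(-2) + 0.3999·(-2) + 0.0470·1 = -0.7057.
u_3 = c_3 − 4.1603·e_1 + 0.7057·e_2 = (-1.4101, -0.2734, 0.5899, 2.1871).
‖u_3‖ = 2.6822, so e_3 = (-0.5257, -0.1019, 0.2199, 0.8154).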